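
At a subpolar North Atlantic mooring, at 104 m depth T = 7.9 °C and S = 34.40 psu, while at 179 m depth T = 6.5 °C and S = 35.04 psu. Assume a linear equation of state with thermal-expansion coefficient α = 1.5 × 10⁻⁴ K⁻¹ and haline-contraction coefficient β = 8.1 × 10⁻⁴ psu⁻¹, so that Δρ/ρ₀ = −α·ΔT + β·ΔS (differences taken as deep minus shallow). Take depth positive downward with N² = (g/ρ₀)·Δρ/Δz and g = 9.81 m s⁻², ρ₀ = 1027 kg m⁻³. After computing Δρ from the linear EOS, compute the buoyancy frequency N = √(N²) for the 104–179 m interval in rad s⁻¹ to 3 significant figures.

ΔT = -1.4 K, ΔS = +0.64 psu (deep − shallow).
Δρ/ρ₀ = −αΔT + βΔS = 2.10 × 10⁻⁴ + 5.184 × 10⁻⁴ = 7.284 × 10⁻⁴, so Δρ ≈ 0.7481 kg m⁻³.
N² = (g/ρ₀)·Δρ/Δz = g·(Δρ/ρ₀)/Δz = 9.81 × 7.284 × 10⁻⁴ / 75 = 9.5275 × 10⁻⁵ s⁻².
N = √(9.5275 × 10⁻⁵) = 9.7609 × 10⁻³ rad s⁻¹ ≈ 9.76 × 10⁻³ rad s⁻¹.

9.76 × 10⁻³ rad s⁻¹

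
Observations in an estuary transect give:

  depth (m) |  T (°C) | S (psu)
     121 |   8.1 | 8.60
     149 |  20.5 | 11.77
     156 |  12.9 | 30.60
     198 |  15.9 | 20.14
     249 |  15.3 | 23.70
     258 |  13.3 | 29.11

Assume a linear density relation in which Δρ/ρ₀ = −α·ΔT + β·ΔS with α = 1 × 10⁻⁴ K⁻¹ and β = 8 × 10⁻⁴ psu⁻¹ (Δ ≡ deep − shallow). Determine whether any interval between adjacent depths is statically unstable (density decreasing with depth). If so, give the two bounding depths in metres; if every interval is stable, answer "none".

Evaluate Δρ/ρ₀ = −αΔT + βΔS across each adjacent pair:
  121–149 m: −αΔT+βΔS = −(1 × 10⁻⁴)(+12.4)+(8 × 10⁻⁴)(+3.17) = 1.3 × 10⁻³ → stable
  149–156 m: −αΔT+βΔS = −(1 × 10⁻⁴)(-7.6)+(8 × 10⁻⁴)(+18.83) = 0.016 → stable
  156–198 m: −αΔT+βΔS = −(1 × 10⁻⁴)(+3.0)+(8 × 10⁻⁴)(-10.46) = -8.7 × 10⁻³ → UNSTABLE
  198–249 m: −αΔT+βΔS = −(1 × 10⁻⁴)(-0.6)+(8 × 10⁻⁴)(+3.56) = 2.9 × 10⁻³ → stable
  249–258 m: −αΔT+βΔS = −(1 × 10⁻⁴)(-2.0)+(8 × 10⁻⁴)(+5.41) = 4.5 × 10⁻³ → stable
The 156–198 m interval has Δρ < 0: lighter water underlies denser water.

156–198 m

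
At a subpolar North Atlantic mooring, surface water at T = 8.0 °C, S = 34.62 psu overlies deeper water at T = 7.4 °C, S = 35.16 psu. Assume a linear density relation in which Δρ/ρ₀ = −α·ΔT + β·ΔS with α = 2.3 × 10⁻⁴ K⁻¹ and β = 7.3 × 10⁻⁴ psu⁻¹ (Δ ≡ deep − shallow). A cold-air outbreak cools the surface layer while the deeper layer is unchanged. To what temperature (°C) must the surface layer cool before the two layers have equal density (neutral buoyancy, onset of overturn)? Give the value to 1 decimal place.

Neutral buoyancy requires Δρ = 0, i.e. −α(T_deep − T_surf′) + β(S_deep − S_surf) = 0.
T_surf′ = T_deep − (β/α)·ΔS = 7.4 − (7.3 × 10⁻⁴/2.3 × 10⁻⁴)·(+0.54) = 5.686 °C.
Cooling required: 8.0 − (5.686) = 2.314 °C.

5.7 °C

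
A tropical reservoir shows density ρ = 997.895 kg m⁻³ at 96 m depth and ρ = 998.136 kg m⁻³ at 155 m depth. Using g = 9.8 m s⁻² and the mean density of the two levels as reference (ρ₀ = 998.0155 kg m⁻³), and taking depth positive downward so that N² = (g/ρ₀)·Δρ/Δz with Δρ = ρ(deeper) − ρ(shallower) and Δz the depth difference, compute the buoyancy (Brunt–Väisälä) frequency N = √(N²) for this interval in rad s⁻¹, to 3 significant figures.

6.33 × 10⁻³ rad s⁻¹

Δρ = 998.136 − 997.895 = 0.241 kg m⁻³ over Δz = 155 − 96 = 59 m.
N² = (9.8/998.0155) × (0.241/59) = 4.0110 × 10⁻⁵ s⁻².
N = √(4.0110 × 10⁻⁵) = 6.3332 × 10⁻³ rad s⁻¹ ≈ 6.33 × 10⁻³ rad s⁻¹.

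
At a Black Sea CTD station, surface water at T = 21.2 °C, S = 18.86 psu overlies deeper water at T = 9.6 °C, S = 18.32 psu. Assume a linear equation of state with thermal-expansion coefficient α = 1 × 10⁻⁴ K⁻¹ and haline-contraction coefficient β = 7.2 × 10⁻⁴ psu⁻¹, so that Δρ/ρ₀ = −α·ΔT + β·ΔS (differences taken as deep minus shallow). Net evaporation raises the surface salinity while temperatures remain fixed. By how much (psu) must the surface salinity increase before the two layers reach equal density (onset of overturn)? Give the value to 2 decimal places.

1.07 psu

Neutral buoyancy requires −α(T_deep − T_surf) + β(S_deep − S_surf′) = 0.
S_surf′ = S_deep − (α/β)·ΔT = 18.32 − (1 × 10⁻⁴/7.2 × 10⁻⁴)·(-11.6) = 19.9311 psu.
Increase required: 19.9311 − 18.86 = 1.0711 psu.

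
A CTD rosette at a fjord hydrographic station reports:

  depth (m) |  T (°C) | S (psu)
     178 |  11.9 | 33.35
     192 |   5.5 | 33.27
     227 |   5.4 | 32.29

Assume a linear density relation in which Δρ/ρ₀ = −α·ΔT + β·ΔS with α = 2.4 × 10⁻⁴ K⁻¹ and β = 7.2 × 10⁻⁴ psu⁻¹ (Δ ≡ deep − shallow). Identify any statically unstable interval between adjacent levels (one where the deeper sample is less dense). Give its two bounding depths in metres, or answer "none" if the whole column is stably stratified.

192–227 m

Evaluate Δρ/ρ₀ = −αΔT + βΔS across each adjacent pair:
  178–192 m: −αΔT+βΔS = −(2.4 × 10⁻⁴)(-6.4)+(7.2 × 10⁻⁴)(-0.08) = 1.5 × 10⁻³ → stable
  192–227 m: −αΔT+βΔS = −(2.4 × 10⁻⁴)(-0.1)+(7.2 × 10⁻⁴)(-0.98) = -6.8 × 10⁻⁴ → UNSTABLE
The 192–227 m interval has Δρ < 0: lighter water underlies denser water.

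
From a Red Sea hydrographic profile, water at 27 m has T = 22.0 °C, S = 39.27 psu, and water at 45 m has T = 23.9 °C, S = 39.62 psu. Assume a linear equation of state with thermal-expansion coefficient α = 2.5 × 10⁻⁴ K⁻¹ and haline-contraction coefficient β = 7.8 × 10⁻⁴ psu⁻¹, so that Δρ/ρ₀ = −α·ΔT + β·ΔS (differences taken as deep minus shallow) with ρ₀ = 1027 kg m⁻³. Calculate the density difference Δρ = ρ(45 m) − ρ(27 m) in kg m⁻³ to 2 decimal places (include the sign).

-0.21 kg m⁻³

ΔT = +1.9 K, ΔS = +0.35 psu (deep − shallow).
Δρ/ρ₀ = −(2.5 × 10⁻⁴)(+1.9) + (7.8 × 10⁻⁴)(+0.35) = -2.02 × 10⁻⁴.
Δρ = 1027 × (-2.02 × 10⁻⁴) = -0.21 kg m⁻³.
Negative Δρ: lighter below, statically unstable.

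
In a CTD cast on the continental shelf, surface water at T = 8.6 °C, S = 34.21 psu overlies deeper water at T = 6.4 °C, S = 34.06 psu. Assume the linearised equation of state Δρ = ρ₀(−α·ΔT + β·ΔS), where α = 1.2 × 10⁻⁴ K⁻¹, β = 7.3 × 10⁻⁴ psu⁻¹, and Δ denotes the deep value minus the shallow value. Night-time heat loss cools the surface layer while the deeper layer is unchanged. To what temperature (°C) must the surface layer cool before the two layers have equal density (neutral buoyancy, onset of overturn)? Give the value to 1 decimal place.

7.3 °C

Neutral buoyancy requires Δρ = 0, i.e. −α(T_deep − T_surf′) + β(S_deep − S_surf) = 0.
T_surf′ = T_deep − (β/α)·ΔS = 6.4 − (7.3 × 10⁻⁴/1.2 × 10⁻⁴)·(-0.15) = 7.312 °C.
Cooling required: 8.6 − (7.312) = 1.288 °C.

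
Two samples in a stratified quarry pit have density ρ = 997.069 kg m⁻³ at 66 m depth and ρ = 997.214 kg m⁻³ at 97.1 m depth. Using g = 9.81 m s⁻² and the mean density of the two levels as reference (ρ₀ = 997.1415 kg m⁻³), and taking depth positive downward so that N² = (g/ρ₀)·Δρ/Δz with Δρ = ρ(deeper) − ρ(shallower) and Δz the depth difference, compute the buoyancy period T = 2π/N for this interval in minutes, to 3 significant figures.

15.5 min

Δρ = 997.214 − 997.069 = 0.145 kg m⁻³ over Δz = 97.1 − 66 = 31.1 m.
N² = (9.81/997.1415) × (0.145/31.1) = 4.5869 × 10⁻⁵ s⁻².
N = √(4.5869 × 10⁻⁵) = 6.7727 × 10⁻³ rad s⁻¹, so T = 2π/N = 927.72 s = 15.462 min ≈ 15.5 min.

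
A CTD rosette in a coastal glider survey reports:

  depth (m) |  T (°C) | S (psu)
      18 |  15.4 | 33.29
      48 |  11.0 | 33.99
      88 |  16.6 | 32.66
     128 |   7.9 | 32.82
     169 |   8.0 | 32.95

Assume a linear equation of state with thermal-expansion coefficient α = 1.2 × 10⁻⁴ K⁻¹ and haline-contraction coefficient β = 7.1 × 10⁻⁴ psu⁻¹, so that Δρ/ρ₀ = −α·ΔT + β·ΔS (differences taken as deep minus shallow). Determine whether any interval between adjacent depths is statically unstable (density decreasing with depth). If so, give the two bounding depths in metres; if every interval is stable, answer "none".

48–88 m

Evaluate Δρ/ρ₀ = −αΔT + βΔS across each adjacent pair:
  18–48 m: −αΔT+βΔS = −(1.2 × 10⁻⁴)(-4.4)+(7.1 × 10⁻⁴)(+0.70) = 1.0 × 10⁻³ → stable
  48–88 m: −αΔT+βΔS = −(1.2 × 10⁻⁴)(+5.6)+(7.1 × 10⁻⁴)(-1.33) = -1.6 × 10⁻³ → UNSTABLE
  88–128 m: −αΔT+βΔS = −(1.2 × 10⁻⁴)(-8.7)+(7.1 × 10⁻⁴)(+0.16) = 1.2 × 10⁻³ → stable
  128–169 m: −αΔT+βΔS = −(1.2 × 10⁻⁴)(+0.1)+(7.1 × 10⁻⁴)(+0.13) = 8.0 × 10⁻⁵ → stable
The 48–88 m interval has Δρ < 0: lighter water underlies denser water.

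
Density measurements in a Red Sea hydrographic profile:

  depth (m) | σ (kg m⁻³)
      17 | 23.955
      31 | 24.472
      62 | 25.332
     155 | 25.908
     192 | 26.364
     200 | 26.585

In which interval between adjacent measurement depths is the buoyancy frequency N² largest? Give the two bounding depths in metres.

Compute the density gradient over each adjacent pair:
  17–31 m: Δρ/Δz = 0.517/14 = 0.037 kg m⁻⁴
  31–62 m: Δρ/Δz = 0.860/31 = 0.028 kg m⁻⁴
  62–155 m: Δρ/Δz = 0.576/93 = 6.2 × 10⁻³ kg m⁻⁴
  155–192 m: Δρ/Δz = 0.456/37 = 0.012 kg m⁻⁴
  192–200 m: Δρ/Δz = 0.221/8 = 0.028 kg m⁻⁴
The largest gradient is in the 17–31 m interval — the pycnocline.

17–31 m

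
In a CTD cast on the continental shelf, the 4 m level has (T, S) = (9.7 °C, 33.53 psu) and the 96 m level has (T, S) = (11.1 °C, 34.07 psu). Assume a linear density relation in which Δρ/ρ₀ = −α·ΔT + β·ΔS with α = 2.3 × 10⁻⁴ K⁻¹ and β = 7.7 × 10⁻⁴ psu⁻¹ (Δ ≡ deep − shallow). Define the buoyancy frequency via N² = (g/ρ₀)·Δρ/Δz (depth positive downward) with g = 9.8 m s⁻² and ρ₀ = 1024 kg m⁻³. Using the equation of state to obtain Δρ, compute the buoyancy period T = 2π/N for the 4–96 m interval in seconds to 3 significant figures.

ΔT = +1.4 K, ΔS = +0.54 psu (deep − shallow).
Δρ/ρ₀ = −αΔT + βΔS = -3.22 × 10⁻⁴ + 4.158 × 10⁻⁴ = 9.38 × 10⁻⁵, so Δρ ≈ 0.09605 kg m⁻³.
N² = (g/ρ₀)·Δρ/Δz = g·(Δρ/ρ₀)/Δz = 9.8 × 9.38 × 10⁻⁵ / 92 = 9.9917 × 10⁻⁶ s⁻².
N = √(9.9917 × 10⁻⁶) = 3.1610 × 10⁻³ rad s⁻¹ → T = 2π/N = 1.9877 × 10³ s ≈ 1.99 × 10³ s.

1.99 × 10³ s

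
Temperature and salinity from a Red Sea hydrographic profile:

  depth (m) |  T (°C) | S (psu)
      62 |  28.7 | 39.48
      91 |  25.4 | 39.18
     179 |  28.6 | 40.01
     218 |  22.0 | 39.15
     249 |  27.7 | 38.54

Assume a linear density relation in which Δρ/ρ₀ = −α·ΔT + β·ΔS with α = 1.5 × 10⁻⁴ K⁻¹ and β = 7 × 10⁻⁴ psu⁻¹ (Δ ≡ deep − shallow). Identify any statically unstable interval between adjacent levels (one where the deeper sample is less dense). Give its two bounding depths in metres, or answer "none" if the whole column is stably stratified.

218–249 m

Evaluate Δρ/ρ₀ = −αΔT + βΔS across each adjacent pair:
  62–91 m: −αΔT+βΔS = −(1.5 × 10⁻⁴)(-3.3)+(7 × 10⁻⁴)(-0.30) = 2.8 × 10⁻⁴ → stable
  91–179 m: −αΔT+βΔS = −(1.5 × 10⁻⁴)(+3.2)+(7 × 10⁻⁴)(+0.83) = 1.0 × 10⁻⁴ → stable
  179–218 m: −αΔT+βΔS = −(1.5 × 10⁻⁴)(-6.6)+(7 × 10⁻⁴)(-0.86) = 3.9 × 10⁻⁴ → stable
  218–249 m: −αΔT+βΔS = −(1.5 × 10⁻⁴)(+5.7)+(7 × 10⁻⁴)(-0.61) = -1.3 × 10⁻³ → UNSTABLE
The 218–249 m interval has Δρ < 0: lighter water underlies denser water.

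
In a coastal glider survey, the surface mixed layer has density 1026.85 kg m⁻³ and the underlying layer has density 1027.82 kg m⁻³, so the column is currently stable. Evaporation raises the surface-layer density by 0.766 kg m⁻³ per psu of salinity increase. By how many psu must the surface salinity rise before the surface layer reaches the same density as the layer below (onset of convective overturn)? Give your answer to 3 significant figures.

1.27 psu

Density deficit of the surface layer: 1027.82 − 1026.85 = 0.97 kg m⁻³.
Required change = 0.97 / 0.766 = 1.27 psu.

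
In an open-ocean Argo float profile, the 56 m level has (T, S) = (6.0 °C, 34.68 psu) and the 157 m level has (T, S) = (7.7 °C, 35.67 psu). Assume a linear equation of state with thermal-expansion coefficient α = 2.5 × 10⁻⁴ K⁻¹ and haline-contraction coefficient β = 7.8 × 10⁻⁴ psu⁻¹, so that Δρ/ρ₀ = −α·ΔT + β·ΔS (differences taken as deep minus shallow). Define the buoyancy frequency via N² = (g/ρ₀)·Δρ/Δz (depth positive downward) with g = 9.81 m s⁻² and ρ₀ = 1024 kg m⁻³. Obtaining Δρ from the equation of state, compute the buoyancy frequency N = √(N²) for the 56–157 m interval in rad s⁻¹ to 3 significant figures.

ΔT = +1.7 K, ΔS = +0.99 psu (deep − shallow).
Δρ/ρ₀ = −αΔT + βΔS = -4.25 × 10⁻⁴ + 7.722 × 10⁻⁴ = 3.472 × 10⁻⁴, so Δρ ≈ 0.3555 kg m⁻³.
N² = (g/ρ₀)·Δρ/Δz = g·(Δρ/ρ₀)/Δz = 9.81 × 3.472 × 10⁻⁴ / 101 = 3.3723 × 10⁻⁵ s⁻².
N = √(3.3723 × 10⁻⁵) = 5.8072 × 10⁻³ rad s⁻¹ ≈ 5.81 × 10⁻³ rad s⁻¹.

5.81 × 10⁻³ rad s⁻¹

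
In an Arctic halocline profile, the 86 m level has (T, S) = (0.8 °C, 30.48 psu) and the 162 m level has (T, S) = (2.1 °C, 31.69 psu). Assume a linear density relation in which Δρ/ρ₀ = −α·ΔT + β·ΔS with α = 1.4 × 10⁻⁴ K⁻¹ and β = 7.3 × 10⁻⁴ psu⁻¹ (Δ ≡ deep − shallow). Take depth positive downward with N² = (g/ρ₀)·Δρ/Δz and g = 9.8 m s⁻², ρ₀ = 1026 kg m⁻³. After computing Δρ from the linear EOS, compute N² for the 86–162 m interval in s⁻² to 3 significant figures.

ΔT = +1.3 K, ΔS = +1.21 psu (deep − shallow).
Δρ/ρ₀ = −αΔT + βΔS = -1.82 × 10⁻⁴ + 8.833 × 10⁻⁴ = 7.013 × 10⁻⁴, so Δρ ≈ 0.7195 kg m⁻³.
N² = (g/ρ₀)·Δρ/Δz = g·(Δρ/ρ₀)/Δz = 9.8 × 7.013 × 10⁻⁴ / 76 = 9.0431 × 10⁻⁵ s⁻² ≈ 9.04 × 10⁻⁵ s⁻².

9.04 × 10⁻⁵ s⁻²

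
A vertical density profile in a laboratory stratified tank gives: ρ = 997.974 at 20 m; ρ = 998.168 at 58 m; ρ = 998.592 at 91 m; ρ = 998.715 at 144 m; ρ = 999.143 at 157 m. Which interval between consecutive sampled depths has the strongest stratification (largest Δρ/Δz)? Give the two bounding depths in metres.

Compute the density gradient over each adjacent pair:
  20–58 m: Δρ/Δz = 0.194/38 = 5.1 × 10⁻³ kg m⁻⁴
  58–91 m: Δρ/Δz = 0.424/33 = 0.013 kg m⁻⁴
  91–144 m: Δρ/Δz = 0.123/53 = 2.3 × 10⁻³ kg m⁻⁴
  144–157 m: Δρ/Δz = 0.428/13 = 0.033 kg m⁻⁴
The largest gradient is in the 144–157 m interval — the pycnocline.

144–157 m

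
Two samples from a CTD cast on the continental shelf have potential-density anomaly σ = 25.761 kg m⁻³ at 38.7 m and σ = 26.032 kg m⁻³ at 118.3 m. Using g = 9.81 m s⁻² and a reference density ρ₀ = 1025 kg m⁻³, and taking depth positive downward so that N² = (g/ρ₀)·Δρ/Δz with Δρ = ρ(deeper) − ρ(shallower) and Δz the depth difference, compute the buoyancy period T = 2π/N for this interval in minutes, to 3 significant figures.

Δρ = 1026.032 − 1025.761 = 0.271 kg m⁻³ over Δz = 118.3 − 38.7 = 79.6 m.
N² = (9.81/1025) × (0.271/79.6) = 3.2584 × 10⁻⁵ s⁻².
N = √(3.2584 × 10⁻⁵) = 5.7082 × 10⁻³ rad s⁻¹, so T = 2π/N = 1.1007 × 10³ s = 18.345 min ≈ 18.3 min.
Since Δρ > 0 the layer is stably stratified.

18.3 min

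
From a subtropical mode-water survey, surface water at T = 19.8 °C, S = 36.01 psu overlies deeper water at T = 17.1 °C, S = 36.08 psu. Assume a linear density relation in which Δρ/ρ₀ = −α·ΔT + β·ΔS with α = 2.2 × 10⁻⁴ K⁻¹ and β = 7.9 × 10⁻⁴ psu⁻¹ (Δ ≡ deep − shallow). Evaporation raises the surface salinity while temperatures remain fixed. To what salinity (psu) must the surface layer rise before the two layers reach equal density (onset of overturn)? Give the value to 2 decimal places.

Neutral buoyancy requires −α(T_deep − T_surf) + β(S_deep − S_surf′) = 0.
S_surf′ = S_deep − (α/β)·ΔT = 36.08 − (2.2 × 10⁻⁴/7.9 × 10⁻⁴)·(-2.7) = 36.8319 psu.
Increase required: 36.8319 − 36.01 = 0.8219 psu.

36.83 psu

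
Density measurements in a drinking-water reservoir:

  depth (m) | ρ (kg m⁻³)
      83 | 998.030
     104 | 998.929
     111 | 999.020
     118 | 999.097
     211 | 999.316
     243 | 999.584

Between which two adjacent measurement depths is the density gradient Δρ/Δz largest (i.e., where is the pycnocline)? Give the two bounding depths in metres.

Compute the density gradient over each adjacent pair:
  83–104 m: Δρ/Δz = 0.899/21 = 0.043 kg m⁻⁴
  104–111 m: Δρ/Δz = 0.091/7 = 0.013 kg m⁻⁴
  111–118 m: Δρ/Δz = 0.077/7 = 0.011 kg m⁻⁴
  118–211 m: Δρ/Δz = 0.219/93 = 2.4 × 10⁻³ kg m⁻⁴
  211–243 m: Δρ/Δz = 0.268/32 = 8.4 × 10⁻³ kg m⁻⁴
The largest gradient is in the 83–104 m interval — the pycnocline.

83–104 m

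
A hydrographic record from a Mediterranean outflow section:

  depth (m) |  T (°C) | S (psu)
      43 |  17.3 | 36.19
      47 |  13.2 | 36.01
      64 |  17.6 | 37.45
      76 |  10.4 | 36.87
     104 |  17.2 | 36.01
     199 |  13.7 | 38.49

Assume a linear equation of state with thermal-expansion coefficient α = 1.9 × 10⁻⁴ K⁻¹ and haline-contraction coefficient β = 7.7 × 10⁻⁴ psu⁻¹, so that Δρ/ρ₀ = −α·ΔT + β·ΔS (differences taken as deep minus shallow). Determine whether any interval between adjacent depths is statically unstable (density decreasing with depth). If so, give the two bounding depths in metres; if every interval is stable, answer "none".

76–104 m

Evaluate Δρ/ρ₀ = −αΔT + βΔS across each adjacent pair:
  43–47 m: −αΔT+βΔS = −(1.9 × 10⁻⁴)(-4.1)+(7.7 × 10⁻⁴)(-0.18) = 6.4 × 10⁻⁴ → stable
  47–64 m: −αΔT+βΔS = −(1.9 × 10⁻⁴)(+4.4)+(7.7 × 10⁻⁴)(+1.44) = 2.7 × 10⁻⁴ → stable
  64–76 m: −αΔT+βΔS = −(1.9 × 10⁻⁴)(-7.2)+(7.7 × 10⁻⁴)(-0.58) = 9.2 × 10⁻⁴ → stable
  76–104 m: −αΔT+βΔS = −(1.9 × 10⁻⁴)(+6.8)+(7.7 × 10⁻⁴)(-0.86) = -2.0 × 10⁻³ → UNSTABLE
  104–199 m: −αΔT+βΔS = −(1.9 × 10⁻⁴)(-3.5)+(7.7 × 10⁻⁴)(+2.48) = 2.6 × 10⁻³ → stable
The 76–104 m interval has Δρ < 0: lighter water underlies denser water.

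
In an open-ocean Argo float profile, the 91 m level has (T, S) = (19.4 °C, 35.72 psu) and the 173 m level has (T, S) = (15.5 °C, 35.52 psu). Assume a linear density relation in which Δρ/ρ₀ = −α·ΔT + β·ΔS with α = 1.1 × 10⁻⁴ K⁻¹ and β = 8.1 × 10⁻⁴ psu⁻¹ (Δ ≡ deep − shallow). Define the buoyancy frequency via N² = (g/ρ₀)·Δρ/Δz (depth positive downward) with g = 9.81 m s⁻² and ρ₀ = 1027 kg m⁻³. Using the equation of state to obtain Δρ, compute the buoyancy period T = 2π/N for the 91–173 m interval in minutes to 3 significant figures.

18.5 min

ΔT = -3.9 K, ΔS = -0.20 psu (deep − shallow).
Δρ/ρ₀ = −αΔT + βΔS = 4.29 × 10⁻⁴ − 1.62 × 10⁻⁴ = 2.67 × 10⁻⁴, so Δρ ≈ 0.2742 kg m⁻³.
N² = (g/ρ₀)·Δρ/Δz = g·(Δρ/ρ₀)/Δz = 9.81 × 2.67 × 10⁻⁴ / 82 = 3.1942 × 10⁻⁵ s⁻².
N = √(3.1942 × 10⁻⁵) = 5.6517 × 10⁻³ rad s⁻¹ → T = 2π/N = 1.1117 × 10³ s = 18.528 min ≈ 18.5 min.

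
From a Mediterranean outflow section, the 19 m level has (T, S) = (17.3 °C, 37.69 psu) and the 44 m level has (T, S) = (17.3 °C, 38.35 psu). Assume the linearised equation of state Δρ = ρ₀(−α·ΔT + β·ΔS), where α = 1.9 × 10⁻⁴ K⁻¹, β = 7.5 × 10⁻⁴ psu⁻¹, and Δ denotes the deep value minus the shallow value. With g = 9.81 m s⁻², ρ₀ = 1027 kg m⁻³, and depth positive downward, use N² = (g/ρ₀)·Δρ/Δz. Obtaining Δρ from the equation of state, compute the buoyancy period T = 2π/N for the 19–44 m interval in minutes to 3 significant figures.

7.51 min

ΔT = +0.0 K, ΔS = +0.66 psu (deep − shallow).
Δρ/ρ₀ = −αΔT + βΔS = 0 + 4.95 × 10⁻⁴ = 4.95 × 10⁻⁴, so Δρ ≈ 0.5084 kg m⁻³.
N² = (g/ρ₀)·Δρ/Δz = g·(Δρ/ρ₀)/Δz = 9.81 × 4.95 × 10⁻⁴ / 25 = 1.9424 × 10⁻⁴ s⁻².
N = √(1.9424 × 10⁻⁴) = 0.013937 rad s⁻¹ → T = 2π/N = 450.83 s = 7.5138 min ≈ 7.51 min.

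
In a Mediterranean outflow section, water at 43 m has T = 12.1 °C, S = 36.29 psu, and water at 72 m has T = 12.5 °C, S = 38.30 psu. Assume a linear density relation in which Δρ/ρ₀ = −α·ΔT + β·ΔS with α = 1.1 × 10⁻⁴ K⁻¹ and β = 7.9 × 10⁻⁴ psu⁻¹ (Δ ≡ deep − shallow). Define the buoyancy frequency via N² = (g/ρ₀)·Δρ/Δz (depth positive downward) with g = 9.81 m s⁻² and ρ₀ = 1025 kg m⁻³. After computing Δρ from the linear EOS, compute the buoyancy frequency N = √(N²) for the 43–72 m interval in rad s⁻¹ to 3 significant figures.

ΔT = +0.4 K, ΔS = +2.01 psu (deep − shallow).
Δρ/ρ₀ = −αΔT + βΔS = -4.40 × 10⁻⁵ + 1.5879 × 10⁻³ = 1.5439 × 10⁻³, so Δρ ≈ 1.582 kg m⁻³.
N² = (g/ρ₀)·Δρ/Δz = g·(Δρ/ρ₀)/Δz = 9.81 × 1.5439 × 10⁻³ / 29 = 5.2226 × 10⁻⁴ s⁻².
N = √(5.2226 × 10⁻⁴) = 0.022853 rad s⁻¹ ≈ 0.0229 rad s⁻¹.

0.0229 rad s⁻¹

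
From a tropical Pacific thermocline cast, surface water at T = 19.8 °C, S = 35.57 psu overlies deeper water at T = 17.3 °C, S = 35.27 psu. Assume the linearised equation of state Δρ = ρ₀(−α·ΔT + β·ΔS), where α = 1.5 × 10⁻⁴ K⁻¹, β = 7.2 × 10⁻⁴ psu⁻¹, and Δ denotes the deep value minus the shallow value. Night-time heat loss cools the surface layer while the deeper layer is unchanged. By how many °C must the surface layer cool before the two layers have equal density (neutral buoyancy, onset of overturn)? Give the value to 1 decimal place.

1.1 °C

Neutral buoyancy requires Δρ = 0, i.e. −α(T_deep − T_surf′) + β(S_deep − S_surf) = 0.
T_surf′ = T_deep − (β/α)·ΔS = 17.3 − (7.2 × 10⁻⁴/1.5 × 10⁻⁴)·(-0.30) = 18.740 °C.
Cooling required: 19.8 − (18.740) = 1.060 °C.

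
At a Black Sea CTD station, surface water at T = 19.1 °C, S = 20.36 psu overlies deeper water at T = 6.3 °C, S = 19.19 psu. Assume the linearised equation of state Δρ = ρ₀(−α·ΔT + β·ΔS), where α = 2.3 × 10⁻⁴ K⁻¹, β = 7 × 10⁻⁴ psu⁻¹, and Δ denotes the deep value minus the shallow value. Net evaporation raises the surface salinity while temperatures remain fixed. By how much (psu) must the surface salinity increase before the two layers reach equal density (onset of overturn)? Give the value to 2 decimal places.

Neutral buoyancy requires −α(T_deep − T_surf) + β(S_deep − S_surf′) = 0.
S_surf′ = S_deep − (α/β)·ΔT = 19.19 − (2.3 × 10⁻⁴/7 × 10⁻⁴)·(-12.8) = 23.3957 psu.
Increase required: 23.3957 − 20.36 = 3.0357 psu.

3.04 psu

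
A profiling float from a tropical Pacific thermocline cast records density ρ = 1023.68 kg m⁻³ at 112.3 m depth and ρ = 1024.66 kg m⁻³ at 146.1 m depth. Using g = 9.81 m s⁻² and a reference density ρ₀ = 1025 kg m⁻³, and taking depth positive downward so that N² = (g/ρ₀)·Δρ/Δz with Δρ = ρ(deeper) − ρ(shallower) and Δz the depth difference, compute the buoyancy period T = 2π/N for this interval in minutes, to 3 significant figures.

6.29 min

Δρ = 1024.66 − 1023.68 = 0.98 kg m⁻³ over Δz = 146.1 − 112.3 = 33.8 m.
N² = (9.81/1025) × (0.98/33.8) = 2.7749 × 10⁻⁴ s⁻².
N = √(2.7749 × 10⁻⁴) = 0.016658 rad s⁻¹, so T = 2π/N = 377.19 s = 6.2865 min ≈ 6.29 min.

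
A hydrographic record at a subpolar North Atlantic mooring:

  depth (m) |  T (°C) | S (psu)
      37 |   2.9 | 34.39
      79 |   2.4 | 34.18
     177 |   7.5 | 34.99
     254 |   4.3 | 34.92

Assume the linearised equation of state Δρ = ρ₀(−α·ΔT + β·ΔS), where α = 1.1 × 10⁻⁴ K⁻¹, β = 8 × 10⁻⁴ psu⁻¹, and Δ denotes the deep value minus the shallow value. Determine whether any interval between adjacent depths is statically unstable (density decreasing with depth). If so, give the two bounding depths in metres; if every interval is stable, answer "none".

37–79 m

Evaluate Δρ/ρ₀ = −αΔT + βΔS across each adjacent pair:
  37–79 m: −αΔT+βΔS = −(1.1 × 10⁻⁴)(-0.5)+(8 × 10⁻⁴)(-0.21) = -1.1 × 10⁻⁴ → UNSTABLE
  79–177 m: −αΔT+βΔS = −(1.1 × 10⁻⁴)(+5.1)+(8 × 10⁻⁴)(+0.81) = 8.7 × 10⁻⁵ → stable
  177–254 m: −αΔT+βΔS = −(1.1 × 10⁻⁴)(-3.2)+(8 × 10⁻⁴)(-0.07) = 3.0 × 10⁻⁴ → stable
The 37–79 m interval has Δρ < 0: lighter water underlies denser water.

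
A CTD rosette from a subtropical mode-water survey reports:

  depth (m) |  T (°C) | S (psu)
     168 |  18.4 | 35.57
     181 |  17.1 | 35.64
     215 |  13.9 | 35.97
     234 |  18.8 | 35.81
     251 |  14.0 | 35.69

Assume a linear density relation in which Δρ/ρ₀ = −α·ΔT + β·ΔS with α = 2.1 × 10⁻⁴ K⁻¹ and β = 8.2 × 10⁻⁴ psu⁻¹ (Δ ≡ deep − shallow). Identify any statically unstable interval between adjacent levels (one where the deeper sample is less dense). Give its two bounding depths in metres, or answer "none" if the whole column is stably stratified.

Evaluate Δρ/ρ₀ = −αΔT + βΔS across each adjacent pair:
  168–181 m: −αΔT+βΔS = −(2.1 × 10⁻⁴)(-1.3)+(8.2 × 10⁻⁴)(+0.07) = 3.3 × 10⁻⁴ → stable
  181–215 m: −αΔT+βΔS = −(2.1 × 10⁻⁴)(-3.2)+(8.2 × 10⁻⁴)(+0.33) = 9.4 × 10⁻⁴ → stable
  215–234 m: −αΔT+βΔS = −(2.1 × 10⁻⁴)(+4.9)+(8.2 × 10⁻⁴)(-0.16) = -1.2 × 10⁻³ → UNSTABLE
  234–251 m: −αΔT+βΔS = −(2.1 × 10⁻⁴)(-4.8)+(8.2 × 10⁻⁴)(-0.12) = 9.1 × 10⁻⁴ → stable
The 215–234 m interval has Δρ < 0: lighter water underlies denser water.

215–234 m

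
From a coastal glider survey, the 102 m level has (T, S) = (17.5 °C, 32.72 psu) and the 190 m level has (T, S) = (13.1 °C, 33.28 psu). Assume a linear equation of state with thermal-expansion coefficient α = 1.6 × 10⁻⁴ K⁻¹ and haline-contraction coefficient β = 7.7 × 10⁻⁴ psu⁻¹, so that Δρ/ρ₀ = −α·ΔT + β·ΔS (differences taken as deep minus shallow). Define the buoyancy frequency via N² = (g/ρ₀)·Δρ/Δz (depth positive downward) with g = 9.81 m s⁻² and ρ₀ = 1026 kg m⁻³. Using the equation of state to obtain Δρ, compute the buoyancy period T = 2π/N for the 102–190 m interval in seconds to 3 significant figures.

ΔT = -4.4 K, ΔS = +0.56 psu (deep − shallow).
Δρ/ρ₀ = −αΔT + βΔS = 7.04 × 10⁻⁴ + 4.312 × 10⁻⁴ = 1.1352 × 10⁻³, so Δρ ≈ 1.165 kg m⁻³.
N² = (g/ρ₀)·Δρ/Δz = g·(Δρ/ρ₀)/Δz = 9.81 × 1.1352 × 10⁻³ / 88 = 1.2655 × 10⁻⁴ s⁻².
N = √(1.2655 × 10⁻⁴) = 0.011249 rad s⁻¹ → T = 2π/N = 558.56 s ≈ 559 s.

559 s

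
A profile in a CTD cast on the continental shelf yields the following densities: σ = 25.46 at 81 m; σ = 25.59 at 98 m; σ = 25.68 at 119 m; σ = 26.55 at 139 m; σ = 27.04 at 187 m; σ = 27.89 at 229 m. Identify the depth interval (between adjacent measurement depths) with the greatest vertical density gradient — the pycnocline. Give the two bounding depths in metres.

Compute the density gradient over each adjacent pair:
  81–98 m: Δρ/Δz = 0.13/17 = 7.6 × 10⁻³ kg m⁻⁴
  98–119 m: Δρ/Δz = 0.09/21 = 4.3 × 10⁻³ kg m⁻⁴
  119–139 m: Δρ/Δz = 0.87/20 = 0.043 kg m⁻⁴
  139–187 m: Δρ/Δz = 0.49/48 = 0.010 kg m⁻⁴
  187–229 m: Δρ/Δz = 0.85/42 = 0.020 kg m⁻⁴
The largest gradient is in the 119–139 m interval — the pycnocline.

119–139 m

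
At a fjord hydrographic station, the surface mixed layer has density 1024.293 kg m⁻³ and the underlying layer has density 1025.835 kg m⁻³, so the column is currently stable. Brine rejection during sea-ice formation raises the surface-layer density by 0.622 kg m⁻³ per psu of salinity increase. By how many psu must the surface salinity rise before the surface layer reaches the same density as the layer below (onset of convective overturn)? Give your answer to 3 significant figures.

Density deficit of the surface layer: 1025.835 − 1024.293 = 1.542 kg m⁻³.
Required change = 1.542 / 0.622 = 2.48 psu.

2.48 psu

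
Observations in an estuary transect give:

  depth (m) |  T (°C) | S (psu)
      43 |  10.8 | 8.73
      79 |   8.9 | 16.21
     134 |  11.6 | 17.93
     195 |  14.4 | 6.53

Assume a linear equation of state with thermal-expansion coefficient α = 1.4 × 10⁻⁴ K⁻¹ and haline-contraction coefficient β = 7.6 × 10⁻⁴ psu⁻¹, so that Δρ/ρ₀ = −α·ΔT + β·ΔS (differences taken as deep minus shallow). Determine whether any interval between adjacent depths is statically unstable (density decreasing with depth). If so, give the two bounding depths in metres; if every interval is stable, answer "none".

134–195 m

Evaluate Δρ/ρ₀ = −αΔT + βΔS across each adjacent pair:
  43–79 m: −αΔT+βΔS = −(1.4 × 10⁻⁴)(-1.9)+(7.6 × 10⁻⁴)(+7.48) = 6.0 × 10⁻³ → stable
  79–134 m: −αΔT+βΔS = −(1.4 × 10⁻⁴)(+2.7)+(7.6 × 10⁻⁴)(+1.72) = 9.3 × 10⁻⁴ → stable
  134–195 m: −αΔT+βΔS = −(1.4 × 10⁻⁴)(+2.8)+(7.6 × 10⁻⁴)(-11.40) = -9.1 × 10⁻³ → UNSTABLE
The 134–195 m interval has Δρ < 0: lighter water underlies denser water.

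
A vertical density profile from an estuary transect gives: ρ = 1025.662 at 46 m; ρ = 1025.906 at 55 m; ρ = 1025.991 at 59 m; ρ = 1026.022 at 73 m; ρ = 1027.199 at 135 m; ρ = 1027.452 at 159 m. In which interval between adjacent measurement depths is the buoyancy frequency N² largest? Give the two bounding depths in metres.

46–55 m

Compute the density gradient over each adjacent pair:
  46–55 m: Δρ/Δz = 0.244/9 = 0.027 kg m⁻⁴
  55–59 m: Δρ/Δz = 0.085/4 = 0.021 kg m⁻⁴
  59–73 m: Δρ/Δz = 0.031/14 = 2.2 × 10⁻³ kg m⁻⁴
  73–135 m: Δρ/Δz = 1.177/62 = 0.019 kg m⁻⁴
  135–159 m: Δρ/Δz = 0.253/24 = 0.011 kg m⁻⁴
The largest gradient is in the 46–55 m interval — the pycnocline.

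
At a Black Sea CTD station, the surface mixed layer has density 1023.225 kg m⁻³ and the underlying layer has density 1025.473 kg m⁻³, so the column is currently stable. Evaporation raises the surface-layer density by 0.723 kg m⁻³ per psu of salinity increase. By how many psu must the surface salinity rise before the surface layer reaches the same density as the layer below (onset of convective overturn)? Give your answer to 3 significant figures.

3.11 psu

Density deficit of the surface layer: 1025.473 − 1023.225 = 2.248 kg m⁻³.
Required change = 2.248 / 0.723 = 3.11 psu.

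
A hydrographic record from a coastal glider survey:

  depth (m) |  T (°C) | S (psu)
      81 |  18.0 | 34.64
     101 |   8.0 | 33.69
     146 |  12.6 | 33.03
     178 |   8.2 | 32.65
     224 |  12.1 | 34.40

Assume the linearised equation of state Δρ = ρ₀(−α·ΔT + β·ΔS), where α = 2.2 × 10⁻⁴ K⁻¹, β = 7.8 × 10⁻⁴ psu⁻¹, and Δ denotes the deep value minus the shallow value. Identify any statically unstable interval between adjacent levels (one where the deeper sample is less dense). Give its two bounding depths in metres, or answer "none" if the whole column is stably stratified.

Evaluate Δρ/ρ₀ = −αΔT + βΔS across each adjacent pair:
  81–101 m: −αΔT+βΔS = −(2.2 × 10⁻⁴)(-10.0)+(7.8 × 10⁻⁴)(-0.95) = 1.5 × 10⁻³ → stable
  101–146 m: −αΔT+βΔS = −(2.2 × 10⁻⁴)(+4.6)+(7.8 × 10⁻⁴)(-0.66) = -1.5 × 10⁻³ → UNSTABLE
  146–178 m: −αΔT+βΔS = −(2.2 × 10⁻⁴)(-4.4)+(7.8 × 10⁻⁴)(-0.38) = 6.7 × 10⁻⁴ → stable
  178–224 m: −αΔT+βΔS = −(2.2 × 10⁻⁴)(+3.9)+(7.8 × 10⁻⁴)(+1.75) = 5.1 × 10⁻⁴ → stable
The 101–146 m interval has Δρ < 0: lighter water underlies denser water.

101–146 m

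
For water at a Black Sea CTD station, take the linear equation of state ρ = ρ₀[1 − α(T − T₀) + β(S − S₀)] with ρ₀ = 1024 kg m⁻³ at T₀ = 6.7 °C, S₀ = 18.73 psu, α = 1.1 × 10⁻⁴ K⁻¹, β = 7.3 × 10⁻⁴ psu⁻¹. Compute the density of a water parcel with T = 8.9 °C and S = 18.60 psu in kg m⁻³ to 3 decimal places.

T − T₀ = +2.2 K, S − S₀ = -0.13 psu.
Bracket = 1 − α·(+2.2) + β·(-0.13) = 1 + (-3.369 × 10⁻⁴) = 0.9996631.
ρ = 1024 × 0.9996631 = 1023.655 kg m⁻³.

1023.655 kg m⁻³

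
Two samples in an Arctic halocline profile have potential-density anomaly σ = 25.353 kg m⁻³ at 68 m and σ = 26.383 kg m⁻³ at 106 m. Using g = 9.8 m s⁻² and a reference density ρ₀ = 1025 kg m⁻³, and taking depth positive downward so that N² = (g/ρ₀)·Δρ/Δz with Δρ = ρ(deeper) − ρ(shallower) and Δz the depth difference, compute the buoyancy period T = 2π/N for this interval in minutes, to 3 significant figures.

Δρ = 1026.383 − 1025.353 = 1.030 kg m⁻³ over Δz = 106 − 68 = 38 m.
N² = (9.8/1025) × (1.030/38) = 2.5915 × 10⁻⁴ s⁻².
N = √(2.5915 × 10⁻⁴) = 0.016098 rad s⁻¹, so T = 2π/N = 390.31 s = 6.5052 min ≈ 6.51 min.
N² > 0, so the interval is statically stable.

6.51 min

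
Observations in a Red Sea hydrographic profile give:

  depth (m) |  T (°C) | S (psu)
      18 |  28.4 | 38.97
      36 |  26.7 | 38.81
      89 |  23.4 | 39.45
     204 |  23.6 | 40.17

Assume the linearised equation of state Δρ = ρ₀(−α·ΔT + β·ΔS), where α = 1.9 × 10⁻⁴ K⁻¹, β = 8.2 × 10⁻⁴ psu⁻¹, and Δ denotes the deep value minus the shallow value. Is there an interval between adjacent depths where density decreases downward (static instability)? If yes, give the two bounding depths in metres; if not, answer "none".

Evaluate Δρ/ρ₀ = −αΔT + βΔS across each adjacent pair:
  18–36 m: −αΔT+βΔS = −(1.9 × 10⁻⁴)(-1.7)+(8.2 × 10⁻⁴)(-0.16) = 1.9 × 10⁻⁴ → stable
  36–89 m: −αΔT+βΔS = −(1.9 × 10⁻⁴)(-3.3)+(8.2 × 10⁻⁴)(+0.64) = 1.2 × 10⁻³ → stable
  89–204 m: −αΔT+βΔS = −(1.9 × 10⁻⁴)(+0.2)+(8.2 × 10⁻⁴)(+0.72) = 5.5 × 10⁻⁴ → stable
Every interval has Δρ > 0: the column is stably stratified throughout.

none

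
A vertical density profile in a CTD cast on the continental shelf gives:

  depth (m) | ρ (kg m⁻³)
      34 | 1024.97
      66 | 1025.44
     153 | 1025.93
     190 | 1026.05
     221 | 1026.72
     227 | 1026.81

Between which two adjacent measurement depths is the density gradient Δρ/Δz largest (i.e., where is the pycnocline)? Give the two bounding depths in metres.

190–221 m

Compute the density gradient over each adjacent pair:
  34–66 m: Δρ/Δz = 0.47/32 = 0.015 kg m⁻⁴
  66–153 m: Δρ/Δz = 0.49/87 = 5.6 × 10⁻³ kg m⁻⁴
  153–190 m: Δρ/Δz = 0.12/37 = 3.2 × 10⁻³ kg m⁻⁴
  190–221 m: Δρ/Δz = 0.67/31 = 0.022 kg m⁻⁴
  221–227 m: Δρ/Δz = 0.09/6 = 0.015 kg m⁻⁴
The largest gradient is in the 190–221 m interval — the pycnocline.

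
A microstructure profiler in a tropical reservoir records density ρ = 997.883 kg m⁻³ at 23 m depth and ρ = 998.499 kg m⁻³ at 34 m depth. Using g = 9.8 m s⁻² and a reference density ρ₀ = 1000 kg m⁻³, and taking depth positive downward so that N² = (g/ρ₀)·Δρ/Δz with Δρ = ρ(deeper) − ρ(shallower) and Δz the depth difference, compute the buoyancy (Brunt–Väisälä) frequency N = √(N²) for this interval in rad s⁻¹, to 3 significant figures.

Δρ = 998.499 − 997.883 = 0.616 kg m⁻³ over Δz = 34 − 23 = 11 m.
N² = (9.8/1000) × (0.616/11) = 5.4880 × 10⁻⁴ s⁻².
N = √(5.4880 × 10⁻⁴) = 0.023426 rad s⁻¹ ≈ 0.0234 rad s⁻¹.
Since Δρ > 0 the layer is stably stratified.

0.0234 rad s⁻¹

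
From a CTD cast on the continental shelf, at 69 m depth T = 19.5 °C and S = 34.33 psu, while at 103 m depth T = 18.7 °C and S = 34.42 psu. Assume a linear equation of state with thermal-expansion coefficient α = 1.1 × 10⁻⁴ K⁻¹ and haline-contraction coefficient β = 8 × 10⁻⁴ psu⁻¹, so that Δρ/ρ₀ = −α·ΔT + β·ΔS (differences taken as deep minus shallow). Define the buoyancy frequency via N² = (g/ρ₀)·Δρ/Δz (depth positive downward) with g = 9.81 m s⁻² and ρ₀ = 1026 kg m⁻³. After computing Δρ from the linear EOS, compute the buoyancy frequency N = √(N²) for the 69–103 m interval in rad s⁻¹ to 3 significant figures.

ΔT = -0.8 K, ΔS = +0.09 psu (deep − shallow).
Δρ/ρ₀ = −αΔT + βΔS = 8.80 × 10⁻⁵ + 7.20 × 10⁻⁵ = 1.60 × 10⁻⁴, so Δρ ≈ 0.1642 kg m⁻³.
N² = (g/ρ₀)·Δρ/Δz = g·(Δρ/ρ₀)/Δz = 9.81 × 1.60 × 10⁻⁴ / 34 = 4.6165 × 10⁻⁵ s⁻².
N = √(4.6165 × 10⁻⁵) = 6.7945 × 10⁻³ rad s⁻¹ ≈ 6.79 × 10⁻³ rad s⁻¹.

6.79 × 10⁻³ rad s⁻¹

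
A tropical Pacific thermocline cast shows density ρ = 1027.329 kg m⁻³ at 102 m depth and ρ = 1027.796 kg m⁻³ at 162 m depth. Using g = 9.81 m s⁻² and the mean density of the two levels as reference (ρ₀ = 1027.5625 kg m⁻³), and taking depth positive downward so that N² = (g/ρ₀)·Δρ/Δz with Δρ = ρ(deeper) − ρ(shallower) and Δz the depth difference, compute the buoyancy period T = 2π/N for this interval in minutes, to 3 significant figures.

12.1 min

Δρ = 1027.796 − 1027.329 = 0.467 kg m⁻³ over Δz = 162 − 102 = 60 m.
N² = (9.81/1027.5625) × (0.467/60) = 7.4306 × 10⁻⁵ s⁻².
N = √(7.4306 × 10⁻⁵) = 8.6201 × 10⁻³ rad s⁻¹, so T = 2π/N = 728.90 s = 12.148 min ≈ 12.1 min.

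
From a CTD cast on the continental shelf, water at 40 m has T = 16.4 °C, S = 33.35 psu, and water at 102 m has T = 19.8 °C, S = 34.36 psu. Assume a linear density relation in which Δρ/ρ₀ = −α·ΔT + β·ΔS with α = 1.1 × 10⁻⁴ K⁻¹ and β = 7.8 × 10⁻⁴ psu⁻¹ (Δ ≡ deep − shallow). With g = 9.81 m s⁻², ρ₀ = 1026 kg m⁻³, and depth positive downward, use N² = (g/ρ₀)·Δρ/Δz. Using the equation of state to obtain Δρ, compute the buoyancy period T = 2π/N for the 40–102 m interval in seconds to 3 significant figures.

777 s

ΔT = +3.4 K, ΔS = +1.01 psu (deep − shallow).
Δρ/ρ₀ = −αΔT + βΔS = -3.74 × 10⁻⁴ + 7.878 × 10⁻⁴ = 4.138 × 10⁻⁴, so Δρ ≈ 0.4246 kg m⁻³.
N² = (g/ρ₀)·Δρ/Δz = g·(Δρ/ρ₀)/Δz = 9.81 × 4.138 × 10⁻⁴ / 62 = 6.5474 × 10⁻⁵ s⁻².
N = √(6.5474 × 10⁻⁵) = 8.0916 × 10⁻³ rad s⁻¹ → T = 2π/N = 776.51 s ≈ 777 s.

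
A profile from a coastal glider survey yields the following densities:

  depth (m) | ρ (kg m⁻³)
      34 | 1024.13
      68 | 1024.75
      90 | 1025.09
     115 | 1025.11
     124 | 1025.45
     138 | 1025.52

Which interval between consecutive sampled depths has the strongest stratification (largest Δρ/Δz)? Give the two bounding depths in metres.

115–124 m

Compute the density gradient over each adjacent pair:
  34–68 m: Δρ/Δz = 0.62/34 = 0.018 kg m⁻⁴
  68–90 m: Δρ/Δz = 0.34/22 = 0.015 kg m⁻⁴
  90–115 m: Δρ/Δz = 0.02/25 = 8.0 × 10⁻⁴ kg m⁻⁴
  115–124 m: Δρ/Δz = 0.34/9 = 0.038 kg m⁻⁴
  124–138 m: Δρ/Δz = 0.07/14 = 5.0 × 10⁻³ kg m⁻⁴
The largest gradient is in the 115–124 m interval — the pycnocline.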